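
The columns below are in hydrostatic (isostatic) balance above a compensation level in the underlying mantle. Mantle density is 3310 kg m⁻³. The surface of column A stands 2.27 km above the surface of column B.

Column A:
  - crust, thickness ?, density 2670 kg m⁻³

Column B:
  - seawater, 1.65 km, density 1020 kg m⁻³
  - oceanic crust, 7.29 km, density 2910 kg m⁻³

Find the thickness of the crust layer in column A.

Take the compensation level at the base of the deeper column (depth z_c below the surface of column A) and equate Σ ρ_i t_i down to z_c; mantle fills any gap and the z_c terms cancel.
Column A: x×2670 + (z_c − 0 − x)×3310
Column B: 2.27×0 + 1.65×1020 + 7.29×2910 + (z_c − 2.27 − 8.94)×3310
The z_c×3310 term appears on both sides and cancels. Collect the known terms of each column as K = Σ(ρt)_known − 3310 × (depth of known layers): K_A = 0 − 3310×0 = 0; K_B = 22896.9 − 3310×(2.27 + 8.94) = −14208.2.
Balance: K_A − x×(3310 − 2670) = K_B, so x = (K_A − K_B)/(3310 − 2670) = 14208.2/640 = 22.2 km.

22.2 km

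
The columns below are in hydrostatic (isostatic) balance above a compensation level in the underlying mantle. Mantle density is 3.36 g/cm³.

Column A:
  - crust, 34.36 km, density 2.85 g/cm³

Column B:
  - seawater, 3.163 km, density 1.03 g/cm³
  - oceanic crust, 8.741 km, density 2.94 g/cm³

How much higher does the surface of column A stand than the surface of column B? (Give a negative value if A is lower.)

1.93 km

For any compensation level in the mantle, the mantle terms cancel and isostasy reduces to e = (Σt_A − Σt_B) − (Σ(ρt)_A − Σ(ρt)_B) / ρ_m.
Σt_A = 34.36 km; Σt_B = 11.904 km; Σ(ρt)_A = 97.926; Σ(ρt)_B = 28.95643 (in km·g/cm³).
e = (34.36 − 11.904) − (97.926 − 28.95643) / 3.36 = 1.93 km.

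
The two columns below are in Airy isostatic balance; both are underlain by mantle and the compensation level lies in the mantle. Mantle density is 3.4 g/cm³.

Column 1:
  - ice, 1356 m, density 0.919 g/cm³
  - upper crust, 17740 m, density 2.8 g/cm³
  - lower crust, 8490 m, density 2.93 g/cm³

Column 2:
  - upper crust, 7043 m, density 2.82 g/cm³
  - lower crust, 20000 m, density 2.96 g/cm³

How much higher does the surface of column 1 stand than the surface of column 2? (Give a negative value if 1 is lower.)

For any compensation level in the mantle, the mantle terms cancel and isostasy reduces to e = (Σt_1 − Σt_2) − (Σ(ρt)_1 − Σ(ρt)_2) / ρ_m.
Σt_1 = 27586 m; Σt_2 = 27043 m; Σ(ρt)_1 = 75793.864; Σ(ρt)_2 = 79061.26 (in m·g/cm³).
e = (27586 − 27043) − (75793.864 − 79061.26) / 3.4 = 1500 m.

1500 m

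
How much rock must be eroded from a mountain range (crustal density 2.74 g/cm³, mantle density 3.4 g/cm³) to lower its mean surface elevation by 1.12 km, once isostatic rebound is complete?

5.77 km

Net drop Δ = e − u = e − e ρ_c/ρ_m = e (ρ_m − ρ_c)/ρ_m.
e = Δ ρ_m/(ρ_m − ρ_c) = 1.12 km × 3.4/0.66 = 5.77 km.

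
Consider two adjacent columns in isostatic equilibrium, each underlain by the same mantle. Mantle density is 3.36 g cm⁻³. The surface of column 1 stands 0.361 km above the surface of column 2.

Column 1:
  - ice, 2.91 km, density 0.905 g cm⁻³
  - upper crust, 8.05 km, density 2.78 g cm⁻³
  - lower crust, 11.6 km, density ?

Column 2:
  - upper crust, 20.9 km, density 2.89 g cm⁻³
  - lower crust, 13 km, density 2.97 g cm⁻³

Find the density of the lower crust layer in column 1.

Take the compensation level at the base of the deeper column (depth z_c below the surface of column 1) and equate Σ ρ_i t_i down to z_c; mantle fills any gap and the z_c terms cancel.
Column 1: 2.91×0.905 + 8.05×2.78 + 11.6×ρ + (z_c − 22.56)×3.36
Column 2: 0.361×0 + 20.9×2.89 + 13×2.97 + (z_c − 0.361 − 33.9)×3.36
The z_c×3.36 term appears on both sides and cancels. Collect the known terms of each column as K = Σ(ρt)_known − 3.36 × (depth of known layers): K_1 = 25.01255 − 3.36×22.56 = −50.78905; K_2 = 99.011 − 3.36×(0.361 + 33.9) = −16.10596.
Balance: K_1 + 11.6×ρ = K_2, so ρ = (K_2 − K_1)/11.6 = 34.6831/11.6 = 2.99 g cm⁻³.

2.99 g cm⁻³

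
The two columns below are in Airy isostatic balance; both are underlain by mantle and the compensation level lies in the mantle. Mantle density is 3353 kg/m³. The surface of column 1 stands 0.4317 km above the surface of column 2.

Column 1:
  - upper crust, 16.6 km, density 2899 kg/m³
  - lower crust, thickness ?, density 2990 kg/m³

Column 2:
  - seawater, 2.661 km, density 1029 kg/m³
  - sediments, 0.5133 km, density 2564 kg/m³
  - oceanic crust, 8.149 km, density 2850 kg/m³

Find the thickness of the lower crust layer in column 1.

Take the compensation level at the base of the deeper column (depth z_c below the surface of column 1) and equate Σ ρ_i t_i down to z_c; mantle fills any gap and the z_c terms cancel.
Column 1: 16.6×2899 + x×2990 + (z_c − 16.6 − x)×3353
Column 2: 0.4317×0 + 2.661×1029 + 0.5133×2564 + 8.149×2850 + (z_c − 0.4317 − 11.3233)×3353
The z_c×3353 term appears on both sides and cancels. Collect the known terms of each column as K = Σ(ρt)_known − 3353 × (depth of known layers): K_1 = 48123.4 − 3353×16.6 = −7536.4; K_2 = 27278.9202 − 3353×(0.4317 + 11.3233) = −12135.5948.
Balance: K_1 − x×(3353 − 2990) = K_2, so x = (K_1 − K_2)/(3353 − 2990) = 4599.19/363 = 12.7 km.

12.7 km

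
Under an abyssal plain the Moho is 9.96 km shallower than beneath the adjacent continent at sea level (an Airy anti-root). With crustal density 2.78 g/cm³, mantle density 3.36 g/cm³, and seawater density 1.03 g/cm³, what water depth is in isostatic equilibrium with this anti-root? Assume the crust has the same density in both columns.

3.3 km

Replacing a thickness d of crust by seawater at the top must be balanced by replacing crust with mantle at the base: d (ρ_c − ρ_w) = a (ρ_m − ρ_c).
d = a (ρ_m − ρ_c)/(ρ_c − ρ_w) = 9.96 km × 0.58/1.75 = 3.3 km.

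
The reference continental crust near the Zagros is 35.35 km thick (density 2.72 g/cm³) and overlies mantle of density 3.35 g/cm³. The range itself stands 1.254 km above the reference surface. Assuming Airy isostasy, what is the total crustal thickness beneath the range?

Root depth r = h ρ_c / (ρ_m − ρ_c) = 1.254 km × 2.72 / 0.63 = 5.414 km.
Total thickness = T + h + r = 35.35 km + 1.254 km + 5.414 km = 42 km.

42 km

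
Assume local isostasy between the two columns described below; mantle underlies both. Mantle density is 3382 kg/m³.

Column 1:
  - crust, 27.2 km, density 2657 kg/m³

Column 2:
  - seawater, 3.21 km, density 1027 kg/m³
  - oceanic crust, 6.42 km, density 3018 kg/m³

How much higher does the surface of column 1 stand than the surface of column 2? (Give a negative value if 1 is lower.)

2.9 km

For any compensation level in the mantle, the mantle terms cancel and isostasy reduces to e = (Σt_1 − Σt_2) − (Σ(ρt)_1 − Σ(ρt)_2) / ρ_m.
Σt_1 = 27.2 km; Σt_2 = 9.63 km; Σ(ρt)_1 = 72270.4; Σ(ρt)_2 = 22672.23 (in km·kg/m³).
e = (27.2 − 9.63) − (72270.4 − 22672.23) / 3382 = 2.9 km.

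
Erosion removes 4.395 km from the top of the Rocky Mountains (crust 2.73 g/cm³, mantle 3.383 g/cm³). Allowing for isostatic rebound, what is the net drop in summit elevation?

Rebound u = e ρ_c/ρ_m = 4.395 km × 2.73/3.383 = 3.547 km.
Net surface drop = e − u = 4.395 km − 3.547 km = e (ρ_m − ρ_c)/ρ_m = 0.848 km.

0.848 km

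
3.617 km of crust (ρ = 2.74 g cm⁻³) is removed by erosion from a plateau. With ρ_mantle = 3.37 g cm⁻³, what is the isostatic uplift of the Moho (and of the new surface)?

2.94 km

Unloading: uplift u = e ρ_c/ρ_m = 3.617 km × 2.74/3.37 = 2.94 km.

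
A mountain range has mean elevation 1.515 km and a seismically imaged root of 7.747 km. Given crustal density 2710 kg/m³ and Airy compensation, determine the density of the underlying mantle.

Airy balance: ρ_c h = (ρ_m − ρ_c) r → ρ_m = ρ_c (1 + h/r).
ρ_m = 2710 × (1 + 1.515 km/7.747 km) = 3240 kg/m³.

3240 kg/m³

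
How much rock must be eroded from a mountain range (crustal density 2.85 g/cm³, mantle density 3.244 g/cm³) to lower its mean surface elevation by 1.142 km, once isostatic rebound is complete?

9.4 km

Net drop Δ = e − u = e − e ρ_c/ρ_m = e (ρ_m − ρ_c)/ρ_m.
e = Δ ρ_m/(ρ_m − ρ_c) = 1.142 km × 3.244/0.394 = 9.4 km.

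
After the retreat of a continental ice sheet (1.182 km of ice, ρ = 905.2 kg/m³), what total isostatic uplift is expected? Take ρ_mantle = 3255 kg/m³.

Removing the load lets mantle flow back in; uplift u satisfies ρ_ice t = ρ_m u.
u = t ρ_ice/ρ_m = 1.182 km × 905.2/3255 = 0.329 km.

0.329 km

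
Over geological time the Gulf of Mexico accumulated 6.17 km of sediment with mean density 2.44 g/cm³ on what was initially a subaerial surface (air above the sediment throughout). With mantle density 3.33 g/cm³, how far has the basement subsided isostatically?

4.52 km

Subaerial load: s = t ρ_sed / ρ_m = 6.17 km × 2.44/3.33 = 4.52 km.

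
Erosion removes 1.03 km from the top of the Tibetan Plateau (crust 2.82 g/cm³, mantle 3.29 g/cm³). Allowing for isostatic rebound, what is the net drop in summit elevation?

Rebound u = e ρ_c/ρ_m = 1.03 km × 2.82/3.29 = 0.8829 km.
Net surface drop = e − u = 1.03 km − 0.8829 km = e (ρ_m − ρ_c)/ρ_m = 0.147 km.

0.147 km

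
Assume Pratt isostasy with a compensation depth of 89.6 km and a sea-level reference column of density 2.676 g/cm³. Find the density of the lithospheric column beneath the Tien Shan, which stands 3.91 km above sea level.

2.56 g/cm³

Pratt balance: ρ_ref D = ρ (D + h).
ρ = ρ_ref D/(D + h) = 2.676 × 89.6 km/(89.6 km + 3.91 km) = 2.56 g/cm³.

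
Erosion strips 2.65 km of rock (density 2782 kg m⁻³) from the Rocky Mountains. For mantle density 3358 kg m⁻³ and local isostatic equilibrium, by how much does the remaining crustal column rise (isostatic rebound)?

2.2 km

Unloading: uplift u = e ρ_c/ρ_m = 2.65 km × 2782/3358 = 2.2 km.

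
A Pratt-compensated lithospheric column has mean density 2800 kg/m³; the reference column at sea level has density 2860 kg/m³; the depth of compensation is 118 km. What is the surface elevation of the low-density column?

2.53 km

ρ_ref D = ρ (D + h) → h = D (ρ_ref − ρ)/ρ.
h = 118 km × (2860 − 2800)/2800 = 2.53 km.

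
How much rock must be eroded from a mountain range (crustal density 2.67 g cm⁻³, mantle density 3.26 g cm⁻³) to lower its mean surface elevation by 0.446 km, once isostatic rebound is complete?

Net drop Δ = e − u = e − e ρ_c/ρ_m = e (ρ_m − ρ_c)/ρ_m.
e = Δ ρ_m/(ρ_m − ρ_c) = 0.446 km × 3.26/0.59 = 2.46 km.

2.46 km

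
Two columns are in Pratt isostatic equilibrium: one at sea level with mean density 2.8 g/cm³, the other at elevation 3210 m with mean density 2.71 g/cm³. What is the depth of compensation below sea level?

ρ_ref D = ρ (D + h) → D (ρ_ref − ρ) = ρ h.
D = ρ h/(ρ_ref − ρ) = 2.71 × 3210 m/(2.8 − 2.71) = 96700 m.

96700 m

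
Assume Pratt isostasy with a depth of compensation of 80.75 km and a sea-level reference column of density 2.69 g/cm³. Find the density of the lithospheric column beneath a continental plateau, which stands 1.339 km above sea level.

2.65 g/cm³

Pratt balance: ρ_ref D = ρ (D + h).
ρ = ρ_ref D/(D + h) = 2.69 × 80.75 km/(80.75 km + 1.339 km) = 2.65 g/cm³.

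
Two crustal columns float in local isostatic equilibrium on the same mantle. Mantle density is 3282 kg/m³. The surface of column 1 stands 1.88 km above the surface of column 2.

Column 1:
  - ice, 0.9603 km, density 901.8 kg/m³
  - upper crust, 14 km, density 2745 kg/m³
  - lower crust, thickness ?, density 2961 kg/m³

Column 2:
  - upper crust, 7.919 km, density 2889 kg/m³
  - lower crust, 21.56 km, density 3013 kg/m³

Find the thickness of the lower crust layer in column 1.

16.4 km

Take the compensation level at the base of the deeper column (depth z_c below the surface of column 1) and equate Σ ρ_i t_i down to z_c; mantle fills any gap and the z_c terms cancel.
Column 1: 0.9603×901.8 + 14×2745 + x×2961 + (z_c − 14.9603 − x)×3282
Column 2: 1.88×0 + 7.919×2889 + 21.56×3013 + (z_c − 1.88 − 29.479)×3282
The z_c×3282 term appears on both sides and cancels. Collect the known terms of each column as K = Σ(ρt)_known − 3282 × (depth of known layers): K_1 = 39295.9985 − 3282×14.9603 = −9803.70606; K_2 = 87838.271 − 3282×(1.88 + 29.479) = −15081.967.
Balance: K_1 − x×(3282 − 2961) = K_2, so x = (K_1 − K_2)/(3282 − 2961) = 5278.26/321 = 16.4 km.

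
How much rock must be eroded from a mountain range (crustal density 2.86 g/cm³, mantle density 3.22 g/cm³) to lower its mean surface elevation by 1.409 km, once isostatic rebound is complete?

12.6 km

Net drop Δ = e − u = e − e ρ_c/ρ_m = e (ρ_m − ρ_c)/ρ_m.
e = Δ ρ_m/(ρ_m − ρ_c) = 1.409 km × 3.22/0.36 = 12.6 km.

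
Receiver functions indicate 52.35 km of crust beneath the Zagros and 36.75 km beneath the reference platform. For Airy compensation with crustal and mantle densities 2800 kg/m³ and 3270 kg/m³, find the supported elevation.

Excess crust Δ = 52.35 km − 36.75 km = 15.6 km, split between elevation h and root r with h + r = Δ.
Airy balance ρ_c h = (ρ_m − ρ_c) r gives r = h ρ_c/(ρ_m − ρ_c), so h (1 + ρ_c/(ρ_m − ρ_c)) = Δ, i.e. h = Δ (ρ_m − ρ_c)/ρ_m.
h = 15.6 km × 470/3270 = 2.24 km.

2.24 km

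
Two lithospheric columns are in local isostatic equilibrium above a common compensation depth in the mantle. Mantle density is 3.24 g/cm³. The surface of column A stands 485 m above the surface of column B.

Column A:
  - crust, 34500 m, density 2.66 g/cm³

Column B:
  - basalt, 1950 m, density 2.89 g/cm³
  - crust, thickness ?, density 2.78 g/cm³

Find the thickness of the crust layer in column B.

38600 m

Take the compensation level at the base of the deeper column (depth z_c below the surface of column A) and equate Σ ρ_i t_i down to z_c; mantle fills any gap and the z_c terms cancel.
Column A: 34500×2.66 + (z_c − 34500)×3.24
Column B: 485×0 + 1950×2.89 + x×2.78 + (z_c − 485 − 1950 − x)×3.24
The z_c×3.24 term appears on both sides and cancels. Collect the known terms of each column as K = Σ(ρt)_known − 3.24 × (depth of known layers): K_A = 91770 − 3.24×34500 = −20010; K_B = 5635.5 − 3.24×(485 + 1950) = −2253.9.
Balance: K_A = K_B − x×(3.24 − 2.78), so x = (K_B − K_A)/(3.24 − 2.78) = 17756.1/0.46 = 38600 m.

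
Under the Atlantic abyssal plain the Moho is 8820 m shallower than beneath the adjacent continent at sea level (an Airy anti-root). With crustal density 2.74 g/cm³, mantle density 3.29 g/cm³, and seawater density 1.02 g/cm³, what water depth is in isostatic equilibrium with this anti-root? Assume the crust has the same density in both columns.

2820 m

Replacing a thickness d of crust by seawater at the top must be balanced by replacing crust with mantle at the base: d (ρ_c − ρ_w) = a (ρ_m − ρ_c).
d = a (ρ_m − ρ_c)/(ρ_c − ρ_w) = 8820 m × 0.55/1.72 = 2820 m.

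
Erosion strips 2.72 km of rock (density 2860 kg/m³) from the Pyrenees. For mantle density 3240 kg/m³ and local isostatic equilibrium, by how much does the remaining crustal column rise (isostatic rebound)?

2.4 km

Unloading: uplift u = e ρ_c/ρ_m = 2.72 km × 2860/3240 = 2.4 km.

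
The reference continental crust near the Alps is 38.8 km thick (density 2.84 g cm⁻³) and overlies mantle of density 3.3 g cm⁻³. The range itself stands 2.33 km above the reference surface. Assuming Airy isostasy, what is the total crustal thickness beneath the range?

Root depth r = h ρ_c / (ρ_m − ρ_c) = 2.33 km × 2.84 / 0.46 = 14.39 km.
Total thickness = T + h + r = 38.8 km + 2.33 km + 14.39 km = 55.5 km.

55.5 km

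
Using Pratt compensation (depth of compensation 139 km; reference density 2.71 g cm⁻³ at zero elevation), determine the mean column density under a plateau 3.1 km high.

Pratt balance: ρ_ref D = ρ (D + h).
ρ = ρ_ref D/(D + h) = 2.71 × 139 km/(139 km + 3.1 km) = 2.65 g cm⁻³.

2.65 g cm⁻³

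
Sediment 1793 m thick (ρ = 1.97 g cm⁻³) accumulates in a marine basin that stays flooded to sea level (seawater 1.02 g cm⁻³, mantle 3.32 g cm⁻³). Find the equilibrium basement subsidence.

Submarine loading: the sediment displaces seawater, and the subsidence is in turn flooded, so s (ρ_m − ρ_w) = t (ρ_sed − ρ_w).
s = 1793 m × (1.97 − 1.02) / (3.32 − 1.02) = 741 m.

741 m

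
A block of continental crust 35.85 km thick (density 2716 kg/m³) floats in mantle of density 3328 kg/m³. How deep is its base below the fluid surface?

Draft d = t ρ_obj/ρ_fluid = 35.85 km × 2716/3328 = 29.3 km.

29.3 km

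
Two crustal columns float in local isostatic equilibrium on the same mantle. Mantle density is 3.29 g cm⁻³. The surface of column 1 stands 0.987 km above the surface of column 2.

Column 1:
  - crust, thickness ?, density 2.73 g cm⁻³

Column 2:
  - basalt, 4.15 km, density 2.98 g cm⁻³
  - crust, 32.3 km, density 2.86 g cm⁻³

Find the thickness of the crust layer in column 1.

Take the compensation level at the base of the deeper column (depth z_c below the surface of column 1) and equate Σ ρ_i t_i down to z_c; mantle fills any gap and the z_c terms cancel.
Column 1: x×2.73 + (z_c − 0 − x)×3.29
Column 2: 0.987×0 + 4.15×2.98 + 32.3×2.86 + (z_c − 0.987 − 36.45)×3.29
The z_c×3.29 term appears on both sides and cancels. Collect the known terms of each column as K = Σ(ρt)_known − 3.29 × (depth of known layers): K_1 = 0 − 3.29×0 = 0; K_2 = 104.745 − 3.29×(0.987 + 36.45) = −18.42273.
Balance: K_1 − x×(3.29 − 2.73) = K_2, so x = (K_1 − K_2)/(3.29 − 2.73) = 18.4227/0.56 = 32.9 km.

32.9 km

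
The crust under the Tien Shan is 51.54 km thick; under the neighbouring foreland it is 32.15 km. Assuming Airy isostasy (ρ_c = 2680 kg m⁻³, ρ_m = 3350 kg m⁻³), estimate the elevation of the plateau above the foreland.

3.88 km

Excess crust Δ = 51.54 km − 32.15 km = 19.39 km, split between elevation h and root r with h + r = Δ.
Airy balance ρ_c h = (ρ_m − ρ_c) r gives r = h ρ_c/(ρ_m − ρ_c), so h (1 + ρ_c/(ρ_m − ρ_c)) = Δ, i.e. h = Δ (ρ_m − ρ_c)/ρ_m.
h = 19.39 km × 670/3350 = 3.88 km.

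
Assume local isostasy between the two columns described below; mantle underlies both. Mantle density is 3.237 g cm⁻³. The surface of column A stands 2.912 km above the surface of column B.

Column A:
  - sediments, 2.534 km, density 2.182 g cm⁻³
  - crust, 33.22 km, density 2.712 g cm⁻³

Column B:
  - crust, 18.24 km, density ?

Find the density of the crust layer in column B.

Take the compensation level at the base of the deeper column (depth z_c below the surface of column A) and equate Σ ρ_i t_i down to z_c; mantle fills any gap and the z_c terms cancel.
Column A: 2.534×2.182 + 33.22×2.712 + (z_c − 35.754)×3.237
Column B: 2.912×0 + 18.24×ρ + (z_c − 2.912 − 18.24)×3.237
The z_c×3.237 term appears on both sides and cancels. Collect the known terms of each column as K = Σ(ρt)_known − 3.237 × (depth of known layers): K_A = 95.621828 − 3.237×35.754 = −20.11387; K_B = 0 − 3.237×(2.912 + 18.24) = −68.469024.
Balance: K_A = K_B + 18.24×ρ, so ρ = (K_A − K_B)/18.24 = 48.3552/18.24 = 2.65 g cm⁻³.

2.65 g cm⁻³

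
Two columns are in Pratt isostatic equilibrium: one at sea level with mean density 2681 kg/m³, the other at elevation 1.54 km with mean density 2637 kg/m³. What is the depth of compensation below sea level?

92.3 km

ρ_ref D = ρ (D + h) → D (ρ_ref − ρ) = ρ h.
D = ρ h/(ρ_ref − ρ) = 2637 × 1.54 km/(2681 − 2637) = 92.3 km.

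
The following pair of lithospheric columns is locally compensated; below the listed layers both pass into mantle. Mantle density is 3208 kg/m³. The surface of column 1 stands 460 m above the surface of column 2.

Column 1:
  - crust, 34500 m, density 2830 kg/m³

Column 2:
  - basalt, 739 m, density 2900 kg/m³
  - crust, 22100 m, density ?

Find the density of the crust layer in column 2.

2690 kg/m³

Take the compensation level at the base of the deeper column (depth z_c below the surface of column 1) and equate Σ ρ_i t_i down to z_c; mantle fills any gap and the z_c terms cancel.
Column 1: 34500×2830 + (z_c − 34500)×3208
Column 2: 460×0 + 739×2900 + 22100×ρ + (z_c − 460 − 22839)×3208
The z_c×3208 term appears on both sides and cancels. Collect the known terms of each column as K = Σ(ρt)_known − 3208 × (depth of known layers): K_1 = 97635000 − 3208×34500 = −13041000; K_2 = 2143100 − 3208×(460 + 22839) = −72600092.
Balance: K_1 = K_2 + 22100×ρ, so ρ = (K_1 − K_2)/22100 = 59559100/22100 = 2690 kg/m³.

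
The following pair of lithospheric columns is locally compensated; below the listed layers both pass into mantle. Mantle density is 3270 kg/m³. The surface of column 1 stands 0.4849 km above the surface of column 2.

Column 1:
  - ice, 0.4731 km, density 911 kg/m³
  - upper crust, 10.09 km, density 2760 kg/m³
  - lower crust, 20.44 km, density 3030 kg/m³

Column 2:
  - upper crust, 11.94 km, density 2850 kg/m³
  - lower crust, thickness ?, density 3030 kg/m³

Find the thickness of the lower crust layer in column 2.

19 km

Take the compensation level at the base of the deeper column (depth z_c below the surface of column 1) and equate Σ ρ_i t_i down to z_c; mantle fills any gap and the z_c terms cancel.
Column 1: 0.4731×911 + 10.09×2760 + 20.44×3030 + (z_c − 31.0031)×3270
Column 2: 0.4849×0 + 11.94×2850 + x×3030 + (z_c − 0.4849 − 11.94 − x)×3270
The z_c×3270 term appears on both sides and cancels. Collect the known terms of each column as K = Σ(ρt)_known − 3270 × (depth of known layers): K_1 = 90212.5941 − 3270×31.0031 = −11167.5429; K_2 = 34029 − 3270×(0.4849 + 11.94) = −6600.423.
Balance: K_1 = K_2 − x×(3270 − 3030), so x = (K_2 − K_1)/(3270 − 3030) = 4567.12/240 = 19 km.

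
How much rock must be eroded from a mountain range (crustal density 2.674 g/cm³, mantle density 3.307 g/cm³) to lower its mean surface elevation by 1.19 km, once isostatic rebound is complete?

6.22 km

Net drop Δ = e − u = e − e ρ_c/ρ_m = e (ρ_m − ρ_c)/ρ_m.
e = Δ ρ_m/(ρ_m − ρ_c) = 1.19 km × 3.307/0.633 = 6.22 km.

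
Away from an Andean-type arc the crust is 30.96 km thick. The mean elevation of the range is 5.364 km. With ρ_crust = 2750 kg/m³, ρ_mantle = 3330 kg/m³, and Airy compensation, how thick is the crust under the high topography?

61.8 km

Root depth r = h ρ_c / (ρ_m − ρ_c) = 5.364 km × 2750 / 580 = 25.43 km.
Total thickness = T + h + r = 30.96 km + 5.364 km + 25.43 km = 61.8 km.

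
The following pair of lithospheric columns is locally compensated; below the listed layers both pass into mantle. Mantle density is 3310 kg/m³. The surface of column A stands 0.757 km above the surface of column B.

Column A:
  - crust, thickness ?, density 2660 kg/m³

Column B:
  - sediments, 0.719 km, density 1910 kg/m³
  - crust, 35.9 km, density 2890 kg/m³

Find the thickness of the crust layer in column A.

28.6 km

Take the compensation level at the base of the deeper column (depth z_c below the surface of column A) and equate Σ ρ_i t_i down to z_c; mantle fills any gap and the z_c terms cancel.
Column A: x×2660 + (z_c − 0 − x)×3310
Column B: 0.757×0 + 0.719×1910 + 35.9×2890 + (z_c − 0.757 − 36.619)×3310
The z_c×3310 term appears on both sides and cancels. Collect the known terms of each column as K = Σ(ρt)_known − 3310 × (depth of known layers): K_A = 0 − 3310×0 = 0; K_B = 105124.29 − 3310×(0.757 + 36.619) = −18590.27.
Balance: K_A − x×(3310 − 2660) = K_B, so x = (K_A − K_B)/(3310 − 2660) = 18590.3/650 = 28.6 km.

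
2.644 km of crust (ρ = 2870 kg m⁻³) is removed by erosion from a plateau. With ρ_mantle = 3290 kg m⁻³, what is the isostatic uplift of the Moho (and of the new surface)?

2.31 km

Unloading: uplift u = e ρ_c/ρ_m = 2.644 km × 2870/3290 = 2.31 km.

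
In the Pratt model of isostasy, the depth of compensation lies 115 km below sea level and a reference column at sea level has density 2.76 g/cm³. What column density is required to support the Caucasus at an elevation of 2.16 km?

2.71 g/cm³

Pratt balance: ρ_ref D = ρ (D + h).
ρ = ρ_ref D/(D + h) = 2.76 × 115 km/(115 km + 2.16 km) = 2.71 g/cm³.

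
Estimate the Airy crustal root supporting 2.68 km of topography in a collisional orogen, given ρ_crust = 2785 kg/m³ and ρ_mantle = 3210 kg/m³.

Isostatic balance requires: the weight of the topography is balanced by the buoyancy of the root, ρ_c h = (ρ_m − ρ_c) r.
r = h · ρ_c / (ρ_m − ρ_c) = 2.68 km × 2785 / (3210 − 2785) = 17.6 km.

17.6 km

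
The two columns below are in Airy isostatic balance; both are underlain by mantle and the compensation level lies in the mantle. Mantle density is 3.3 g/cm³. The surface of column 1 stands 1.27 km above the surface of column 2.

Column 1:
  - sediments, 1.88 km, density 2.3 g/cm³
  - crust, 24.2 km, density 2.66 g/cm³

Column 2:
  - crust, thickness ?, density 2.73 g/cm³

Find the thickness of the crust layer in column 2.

23.1 km

Take the compensation level at the base of the deeper column (depth z_c below the surface of column 1) and equate Σ ρ_i t_i down to z_c; mantle fills any gap and the z_c terms cancel.
Column 1: 1.88×2.3 + 24.2×2.66 + (z_c − 26.08)×3.3
Column 2: 1.27×0 + x×2.73 + (z_c − 1.27 − 0 − x)×3.3
The z_c×3.3 term appears on both sides and cancels. Collect the known terms of each column as K = Σ(ρt)_known − 3.3 × (depth of known layers): K_1 = 68.696 − 3.3×26.08 = −17.368; K_2 = 0 − 3.3×(1.27 + 0) = −4.191.
Balance: K_1 = K_2 − x×(3.3 − 2.73), so x = (K_2 − K_1)/(3.3 − 2.73) = 13.177/0.57 = 23.1 km.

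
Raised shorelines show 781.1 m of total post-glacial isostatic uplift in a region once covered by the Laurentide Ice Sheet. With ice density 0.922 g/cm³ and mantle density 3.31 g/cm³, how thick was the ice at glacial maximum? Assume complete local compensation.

u = t ρ_ice/ρ_m → t = u ρ_m/ρ_ice = 781.1 m × 3.31/0.922 = 2800 m.

2800 m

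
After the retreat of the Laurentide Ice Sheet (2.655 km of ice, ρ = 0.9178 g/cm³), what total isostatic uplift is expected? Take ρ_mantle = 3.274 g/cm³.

0.744 km

Removing the load lets mantle flow back in; uplift u satisfies ρ_ice t = ρ_m u.
u = t ρ_ice/ρ_m = 2.655 km × 0.9178/3.274 = 0.744 km.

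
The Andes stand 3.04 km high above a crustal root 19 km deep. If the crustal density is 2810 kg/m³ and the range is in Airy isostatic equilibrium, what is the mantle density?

Airy balance: ρ_c h = (ρ_m − ρ_c) r → ρ_m = ρ_c (1 + h/r).
ρ_m = 2810 × (1 + 3.04 km/19 km) = 3260 kg/m³.

3260 kg/m³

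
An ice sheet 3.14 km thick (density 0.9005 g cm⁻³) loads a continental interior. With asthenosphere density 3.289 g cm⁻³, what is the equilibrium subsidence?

0.86 km

By Archimedes' principle applied to the lithosphere: the ice load ρ_ice t is balanced by mantle displaced below, ρ_m s.
s = t ρ_ice / ρ_m = 3.14 km × 0.9005/3.289 = 0.86 km.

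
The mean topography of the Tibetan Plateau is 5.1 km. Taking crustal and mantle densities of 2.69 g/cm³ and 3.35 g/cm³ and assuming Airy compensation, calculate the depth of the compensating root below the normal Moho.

In Airy isostatic equilibrium: the weight of the topography is balanced by the buoyancy of the root, ρ_c h = (ρ_m − ρ_c) r.
r = h · ρ_c / (ρ_m − ρ_c) = 5.1 km × 2.69 / (3.35 − 2.69) = 20.8 km.

20.8 km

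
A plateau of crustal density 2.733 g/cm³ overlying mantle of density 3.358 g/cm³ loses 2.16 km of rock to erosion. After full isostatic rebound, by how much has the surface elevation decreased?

Rebound u = e ρ_c/ρ_m = 2.16 km × 2.733/3.358 = 1.758 km.
Net surface drop = e − u = 2.16 km − 1.758 km = e (ρ_m − ρ_c)/ρ_m = 0.402 km.

0.402 km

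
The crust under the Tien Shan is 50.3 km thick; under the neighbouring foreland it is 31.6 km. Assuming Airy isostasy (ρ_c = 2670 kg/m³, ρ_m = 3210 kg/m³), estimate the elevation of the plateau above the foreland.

3.15 km

Excess crust Δ = 50.3 km − 31.6 km = 18.7 km, split between elevation h and root r with h + r = Δ.
Airy balance ρ_c h = (ρ_m − ρ_c) r gives r = h ρ_c/(ρ_m − ρ_c), so h (1 + ρ_c/(ρ_m − ρ_c)) = Δ, i.e. h = Δ (ρ_m − ρ_c)/ρ_m.
h = 18.7 km × 540/3210 = 3.15 km.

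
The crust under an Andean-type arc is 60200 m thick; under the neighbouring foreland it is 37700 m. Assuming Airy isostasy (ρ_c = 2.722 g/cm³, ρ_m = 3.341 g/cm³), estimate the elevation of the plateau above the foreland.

4170 m

Excess crust Δ = 60200 m − 37700 m = 22500 m, split between elevation h and root r with h + r = Δ.
Airy balance ρ_c h = (ρ_m − ρ_c) r gives r = h ρ_c/(ρ_m − ρ_c), so h (1 + ρ_c/(ρ_m − ρ_c)) = Δ, i.e. h = Δ (ρ_m − ρ_c)/ρ_m.
h = 22500 m × 0.619/3.341 = 4170 m.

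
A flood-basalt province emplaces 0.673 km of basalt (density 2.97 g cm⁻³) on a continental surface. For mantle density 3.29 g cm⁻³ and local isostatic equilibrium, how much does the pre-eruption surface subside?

0.608 km

Subaerial loading: s = t ρ_load / ρ_m.
s = 0.673 km × 2.97/3.29 = 0.608 km.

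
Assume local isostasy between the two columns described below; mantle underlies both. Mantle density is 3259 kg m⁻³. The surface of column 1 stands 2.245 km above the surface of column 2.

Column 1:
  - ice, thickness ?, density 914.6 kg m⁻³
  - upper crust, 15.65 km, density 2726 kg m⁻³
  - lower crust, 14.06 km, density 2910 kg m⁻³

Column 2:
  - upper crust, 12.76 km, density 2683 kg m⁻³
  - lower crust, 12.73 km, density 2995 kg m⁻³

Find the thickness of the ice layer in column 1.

Take the compensation level at the base of the deeper column (depth z_c below the surface of column 1) and equate Σ ρ_i t_i down to z_c; mantle fills any gap and the z_c terms cancel.
Column 1: x×914.6 + 15.65×2726 + 14.06×2910 + (z_c − 29.71 − x)×3259
Column 2: 2.245×0 + 12.76×2683 + 12.73×2995 + (z_c − 2.245 − 25.49)×3259
The z_c×3259 term appears on both sides and cancels. Collect the known terms of each column as K = Σ(ρt)_known − 3259 × (depth of known layers): K_1 = 83576.5 − 3259×29.71 = −13248.39; K_2 = 72361.43 − 3259×(2.245 + 25.49) = −18026.935.
Balance: K_1 − x×(3259 − 914.6) = K_2, so x = (K_1 − K_2)/(3259 − 914.6) = 4778.55/2344.4 = 2.04 km.

2.04 km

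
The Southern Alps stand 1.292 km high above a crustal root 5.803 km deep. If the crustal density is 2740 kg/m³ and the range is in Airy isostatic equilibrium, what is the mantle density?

3350 kg/m³

Airy balance: ρ_c h = (ρ_m − ρ_c) r → ρ_m = ρ_c (1 + h/r).
ρ_m = 2740 × (1 + 1.292 km/5.803 km) = 3350 kg/m³.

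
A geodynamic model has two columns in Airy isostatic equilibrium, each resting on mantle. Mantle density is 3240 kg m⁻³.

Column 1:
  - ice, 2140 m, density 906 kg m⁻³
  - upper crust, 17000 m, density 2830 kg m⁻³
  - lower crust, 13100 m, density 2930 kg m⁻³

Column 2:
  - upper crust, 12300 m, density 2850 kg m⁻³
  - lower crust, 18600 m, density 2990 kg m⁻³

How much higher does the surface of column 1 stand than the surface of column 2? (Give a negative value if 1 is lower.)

For any compensation level in the mantle, the mantle terms cancel and isostasy reduces to e = (Σt_1 − Σt_2) − (Σ(ρt)_1 − Σ(ρt)_2) / ρ_m.
Σt_1 = 32240 m; Σt_2 = 30900 m; Σ(ρt)_1 = 88431840; Σ(ρt)_2 = 90669000 (in m·kg m⁻³).
e = (32240 − 30900) − (88431840 − 90669000) / 3240 = 2030 m.

2030 m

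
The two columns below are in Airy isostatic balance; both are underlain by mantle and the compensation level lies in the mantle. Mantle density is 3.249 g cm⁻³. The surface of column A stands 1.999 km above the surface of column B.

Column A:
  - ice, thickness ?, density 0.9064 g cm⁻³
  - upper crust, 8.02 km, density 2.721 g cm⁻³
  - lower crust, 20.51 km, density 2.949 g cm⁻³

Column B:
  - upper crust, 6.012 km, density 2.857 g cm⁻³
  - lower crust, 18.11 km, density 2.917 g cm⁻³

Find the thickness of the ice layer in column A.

Take the compensation level at the base of the deeper column (depth z_c below the surface of column A) and equate Σ ρ_i t_i down to z_c; mantle fills any gap and the z_c terms cancel.
Column A: x×0.9064 + 8.02×2.721 + 20.51×2.949 + (z_c − 28.53 − x)×3.249
Column B: 1.999×0 + 6.012×2.857 + 18.11×2.917 + (z_c − 1.999 − 24.122)×3.249
The z_c×3.249 term appears on both sides and cancels. Collect the known terms of each column as K = Σ(ρt)_known − 3.249 × (depth of known layers): K_A = 82.30641 − 3.249×28.53 = −10.38756; K_B = 70.003154 − 3.249×(1.999 + 24.122) = −14.863975.
Balance: K_A − x×(3.249 − 0.9064) = K_B, so x = (K_A − K_B)/(3.249 − 0.9064) = 4.47641/2.3426 = 1.91 km.

1.91 km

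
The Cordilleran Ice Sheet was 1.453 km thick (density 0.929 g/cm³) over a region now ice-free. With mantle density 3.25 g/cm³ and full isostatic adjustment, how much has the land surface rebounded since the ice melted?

Removing the load lets mantle flow back in; uplift u satisfies ρ_ice t = ρ_m u.
u = t ρ_ice/ρ_m = 1.453 km × 0.929/3.25 = 0.415 km.

0.415 km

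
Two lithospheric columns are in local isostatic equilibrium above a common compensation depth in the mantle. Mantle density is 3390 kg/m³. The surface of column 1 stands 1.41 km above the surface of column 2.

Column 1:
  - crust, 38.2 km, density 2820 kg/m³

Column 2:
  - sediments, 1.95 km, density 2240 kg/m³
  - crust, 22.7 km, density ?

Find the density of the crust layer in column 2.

Take the compensation level at the base of the deeper column (depth z_c below the surface of column 1) and equate Σ ρ_i t_i down to z_c; mantle fills any gap and the z_c terms cancel.
Column 1: 38.2×2820 + (z_c − 38.2)×3390
Column 2: 1.41×0 + 1.95×2240 + 22.7×ρ + (z_c − 1.41 − 24.65)×3390
The z_c×3390 term appears on both sides and cancels. Collect the known terms of each column as K = Σ(ρt)_known − 3390 × (depth of known layers): K_1 = 107724 − 3390×38.2 = −21774; K_2 = 4368 − 3390×(1.41 + 24.65) = −83975.4.
Balance: K_1 = K_2 + 22.7×ρ, so ρ = (K_1 − K_2)/22.7 = 62201.4/22.7 = 2740 kg/m³.

2740 kg/m³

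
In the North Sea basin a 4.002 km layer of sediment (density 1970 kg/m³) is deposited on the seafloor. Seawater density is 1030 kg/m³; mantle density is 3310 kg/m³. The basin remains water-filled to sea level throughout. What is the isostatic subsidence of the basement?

Submarine loading: the sediment displaces seawater, and the subsidence is in turn flooded, so s (ρ_m − ρ_w) = t (ρ_sed − ρ_w).
s = 4.002 km × (1970 − 1030) / (3310 − 1030) = 1.65 km.

1.65 km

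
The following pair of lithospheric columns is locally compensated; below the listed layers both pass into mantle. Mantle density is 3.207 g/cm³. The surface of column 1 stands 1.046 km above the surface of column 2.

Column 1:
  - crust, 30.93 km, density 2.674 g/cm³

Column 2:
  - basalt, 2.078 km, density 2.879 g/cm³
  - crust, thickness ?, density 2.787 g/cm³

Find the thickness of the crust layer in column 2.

Take the compensation level at the base of the deeper column (depth z_c below the surface of column 1) and equate Σ ρ_i t_i down to z_c; mantle fills any gap and the z_c terms cancel.
Column 1: 30.93×2.674 + (z_c − 30.93)×3.207
Column 2: 1.046×0 + 2.078×2.879 + x×2.787 + (z_c − 1.046 − 2.078 − x)×3.207
The z_c×3.207 term appears on both sides and cancels. Collect the known terms of each column as K = Σ(ρt)_known − 3.207 × (depth of known layers): K_1 = 82.70682 − 3.207×30.93 = −16.48569; K_2 = 5.982562 − 3.207×(1.046 + 2.078) = −4.036106.
Balance: K_1 = K_2 − x×(3.207 − 2.787), so x = (K_2 − K_1)/(3.207 − 2.787) = 12.4496/0.42 = 29.6 km.

29.6 km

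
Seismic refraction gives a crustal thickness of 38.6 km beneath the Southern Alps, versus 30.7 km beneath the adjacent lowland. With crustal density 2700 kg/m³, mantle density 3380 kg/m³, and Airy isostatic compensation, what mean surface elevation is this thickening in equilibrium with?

1.59 km

Excess crust Δ = 38.6 km − 30.7 km = 7.9 km, split between elevation h and root r with h + r = Δ.
Airy balance ρ_c h = (ρ_m − ρ_c) r gives r = h ρ_c/(ρ_m − ρ_c), so h (1 + ρ_c/(ρ_m − ρ_c)) = Δ, i.e. h = Δ (ρ_m − ρ_c)/ρ_m.
h = 7.9 km × 680/3380 = 1.59 km.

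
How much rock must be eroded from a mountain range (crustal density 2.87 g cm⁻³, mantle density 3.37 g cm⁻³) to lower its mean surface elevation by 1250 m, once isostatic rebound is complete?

Net drop Δ = e − u = e − e ρ_c/ρ_m = e (ρ_m − ρ_c)/ρ_m.
e = Δ ρ_m/(ρ_m − ρ_c) = 1250 m × 3.37/0.5 = 8420 m.

8420 m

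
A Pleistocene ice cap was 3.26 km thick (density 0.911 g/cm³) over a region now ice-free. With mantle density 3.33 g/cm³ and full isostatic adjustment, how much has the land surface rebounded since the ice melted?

Removing the load lets mantle flow back in; uplift u satisfies ρ_ice t = ρ_m u.
u = t ρ_ice/ρ_m = 3.26 km × 0.911/3.33 = 0.892 km.

0.892 km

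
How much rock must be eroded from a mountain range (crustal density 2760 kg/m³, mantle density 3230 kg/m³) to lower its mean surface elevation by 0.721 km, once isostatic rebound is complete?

Net drop Δ = e − u = e − e ρ_c/ρ_m = e (ρ_m − ρ_c)/ρ_m.
e = Δ ρ_m/(ρ_m − ρ_c) = 0.721 km × 3230/470 = 4.95 km.

4.95 km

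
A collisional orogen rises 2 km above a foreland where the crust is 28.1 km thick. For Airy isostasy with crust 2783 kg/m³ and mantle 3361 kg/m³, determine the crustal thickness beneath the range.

Root depth r = h ρ_c / (ρ_m − ρ_c) = 2 km × 2783 / 578 = 9.63 km.
Total thickness = T + h + r = 28.1 km + 2 km + 9.63 km = 39.7 km.

39.7 km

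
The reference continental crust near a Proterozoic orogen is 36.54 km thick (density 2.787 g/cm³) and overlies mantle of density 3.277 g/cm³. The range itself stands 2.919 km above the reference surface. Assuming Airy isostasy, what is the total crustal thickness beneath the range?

56.1 km

Root depth r = h ρ_c / (ρ_m − ρ_c) = 2.919 km × 2.787 / 0.49 = 16.6 km.
Total thickness = T + h + r = 36.54 km + 2.919 km + 16.6 km = 56.1 km.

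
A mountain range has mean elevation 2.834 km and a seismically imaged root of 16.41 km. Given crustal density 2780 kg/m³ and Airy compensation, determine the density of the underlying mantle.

Airy balance: ρ_c h = (ρ_m − ρ_c) r → ρ_m = ρ_c (1 + h/r).
ρ_m = 2780 × (1 + 2.834 km/16.41 km) = 3260 kg/m³.

3260 kg/m³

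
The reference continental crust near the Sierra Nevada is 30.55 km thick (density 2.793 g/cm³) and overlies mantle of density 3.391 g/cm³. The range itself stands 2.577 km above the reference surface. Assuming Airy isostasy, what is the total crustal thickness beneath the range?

Root depth r = h ρ_c / (ρ_m − ρ_c) = 2.577 km × 2.793 / 0.598 = 12.04 km.
Total thickness = T + h + r = 30.55 km + 2.577 km + 12.04 km = 45.2 km.

45.2 km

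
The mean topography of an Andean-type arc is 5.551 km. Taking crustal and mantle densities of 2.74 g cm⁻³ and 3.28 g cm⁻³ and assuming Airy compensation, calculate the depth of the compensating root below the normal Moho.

By Archimedes' principle applied to the lithosphere: the weight of the topography is balanced by the buoyancy of the root, ρ_c h = (ρ_m − ρ_c) r.
r = h · ρ_c / (ρ_m − ρ_c) = 5.551 km × 2.74 / (3.28 − 2.74) = 28.2 km.

28.2 km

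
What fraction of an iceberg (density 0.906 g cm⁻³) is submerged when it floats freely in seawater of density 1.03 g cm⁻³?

88%

Submerged fraction = ρ_obj/ρ_fluid = 0.906/1.03 = 88%.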